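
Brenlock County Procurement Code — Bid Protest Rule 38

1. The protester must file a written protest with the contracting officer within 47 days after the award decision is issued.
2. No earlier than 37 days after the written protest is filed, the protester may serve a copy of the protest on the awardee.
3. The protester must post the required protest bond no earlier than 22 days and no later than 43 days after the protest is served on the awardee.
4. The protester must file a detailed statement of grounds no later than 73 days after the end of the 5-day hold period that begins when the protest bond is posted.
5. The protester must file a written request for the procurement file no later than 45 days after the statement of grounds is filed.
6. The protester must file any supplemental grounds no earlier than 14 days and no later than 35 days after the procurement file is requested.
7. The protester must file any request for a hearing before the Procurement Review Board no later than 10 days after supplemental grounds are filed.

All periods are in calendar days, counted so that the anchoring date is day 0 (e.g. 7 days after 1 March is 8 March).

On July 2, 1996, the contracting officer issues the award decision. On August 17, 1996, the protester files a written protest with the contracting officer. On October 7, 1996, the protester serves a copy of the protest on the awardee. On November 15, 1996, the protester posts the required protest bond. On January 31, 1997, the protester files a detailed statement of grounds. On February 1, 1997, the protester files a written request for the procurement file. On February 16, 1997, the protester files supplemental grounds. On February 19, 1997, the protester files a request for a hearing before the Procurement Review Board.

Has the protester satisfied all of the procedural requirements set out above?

Yes

Step 1: 47 days after July 2, 1996 (when the award decision is issued) is August 18, 1996; done August 17, 1996 — timely.
Step 2: the earliest permitted date is 37 days after August 17, 1996 (when the written protest is filed), i.e. September 23, 1996; done October 7, 1996 — permitted.
Step 3: the window is 22–43 days after October 7, 1996 (when the protest is served on the awardee), so October 29, 1996 through November 19, 1996; November 15, 1996 falls inside that range.
Step 4: 73 days after November 20, 1996 (end of the 5-day hold period, which began when the protest bond is posted on November 15, 1996) is February 1, 1997; done January 31, 1997 — timely.
Step 5: 45 days after January 31, 1997 (when the statement of grounds is filed) is March 17, 1997; done February 1, 1997 — timely.
Step 6: the window is 14–35 days after February 1, 1997 (when the procurement file is requested), so February 15, 1997 through March 8, 1997; done February 16, 1997, which is between those dates.
Step 7: 10 days after February 16, 1997 (when supplemental grounds are filed) is February 26, 1997; completed February 19, 1997, before the deadline.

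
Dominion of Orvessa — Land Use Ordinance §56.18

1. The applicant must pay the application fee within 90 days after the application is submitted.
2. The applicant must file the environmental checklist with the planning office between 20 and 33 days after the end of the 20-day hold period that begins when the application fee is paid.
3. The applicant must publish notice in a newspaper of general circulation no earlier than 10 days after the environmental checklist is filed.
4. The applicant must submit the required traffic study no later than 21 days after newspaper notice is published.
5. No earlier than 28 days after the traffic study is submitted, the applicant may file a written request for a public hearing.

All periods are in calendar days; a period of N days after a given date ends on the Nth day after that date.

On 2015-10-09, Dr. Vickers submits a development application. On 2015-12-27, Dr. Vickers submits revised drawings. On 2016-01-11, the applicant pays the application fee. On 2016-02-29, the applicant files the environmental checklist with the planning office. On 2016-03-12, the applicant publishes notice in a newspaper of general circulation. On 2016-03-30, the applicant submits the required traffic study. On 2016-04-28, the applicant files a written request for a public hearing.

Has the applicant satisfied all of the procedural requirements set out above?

No

(1) due by 2015-10-09 + 90 days = 2016-01-07; not done until 2016-01-11, 4 days after the deadline.
The analysis stops there.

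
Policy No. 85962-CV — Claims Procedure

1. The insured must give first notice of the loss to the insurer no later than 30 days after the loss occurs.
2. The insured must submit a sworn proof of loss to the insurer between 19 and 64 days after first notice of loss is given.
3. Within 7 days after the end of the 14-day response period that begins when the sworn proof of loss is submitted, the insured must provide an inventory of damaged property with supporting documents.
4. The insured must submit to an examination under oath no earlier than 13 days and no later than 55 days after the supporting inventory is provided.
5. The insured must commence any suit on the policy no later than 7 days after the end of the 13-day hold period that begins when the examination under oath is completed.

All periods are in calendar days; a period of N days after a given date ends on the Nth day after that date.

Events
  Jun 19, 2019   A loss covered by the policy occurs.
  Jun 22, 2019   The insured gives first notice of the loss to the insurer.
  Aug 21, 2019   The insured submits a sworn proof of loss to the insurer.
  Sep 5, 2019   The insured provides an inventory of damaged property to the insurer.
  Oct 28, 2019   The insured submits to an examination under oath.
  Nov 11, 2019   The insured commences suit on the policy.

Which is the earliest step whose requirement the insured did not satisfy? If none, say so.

Step 1 — counting 30 days from Jun 19, 2019 (when the loss occurs) gives a deadline of Jul 19, 2019; Jun 22, 2019 is within that limit.
Step 2 — 19 and 64 days from Jun 22, 2019 (when first notice of loss is given) are Jul 11, 2019 and Aug 25, 2019 respectively; done Aug 21, 2019, which is between those dates.
Step 3 — counting 7 days from Sep 4, 2019 (end of the 14-day response period, which began when the sworn proof of loss is submitted on Aug 21, 2019) gives a deadline of Sep 11, 2019; completed Sep 5, 2019, before the deadline.
Step 4 — 13 and 55 days from Sep 5, 2019 (when the supporting inventory is provided) are Sep 18, 2019 and Oct 30, 2019 respectively; done Oct 28, 2019, which is between those dates.
Step 5 — counting 7 days from Nov 10, 2019 (end of the 13-day hold period, which began when the examination under oath is completed on Oct 28, 2019) gives a deadline of Nov 17, 2019; Nov 11, 2019 is within that limit.

None — every step was satisfied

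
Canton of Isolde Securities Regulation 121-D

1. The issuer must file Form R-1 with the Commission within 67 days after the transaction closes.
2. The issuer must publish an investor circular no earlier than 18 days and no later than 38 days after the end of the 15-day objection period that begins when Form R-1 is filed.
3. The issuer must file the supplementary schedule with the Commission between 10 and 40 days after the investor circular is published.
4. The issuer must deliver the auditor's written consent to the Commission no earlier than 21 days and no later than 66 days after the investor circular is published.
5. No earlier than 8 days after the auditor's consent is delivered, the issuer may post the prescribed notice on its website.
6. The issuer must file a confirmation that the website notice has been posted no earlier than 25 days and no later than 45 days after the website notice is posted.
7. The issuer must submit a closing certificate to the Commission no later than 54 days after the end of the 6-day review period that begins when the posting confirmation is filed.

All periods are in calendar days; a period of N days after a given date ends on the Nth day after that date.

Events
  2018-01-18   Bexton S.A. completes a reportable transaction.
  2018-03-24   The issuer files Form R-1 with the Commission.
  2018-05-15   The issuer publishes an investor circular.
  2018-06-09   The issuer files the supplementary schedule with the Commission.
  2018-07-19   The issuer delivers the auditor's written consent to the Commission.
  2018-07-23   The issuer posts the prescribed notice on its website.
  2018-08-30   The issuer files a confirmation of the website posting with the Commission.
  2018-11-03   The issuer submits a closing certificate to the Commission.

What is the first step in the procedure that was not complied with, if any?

Step 1 — counting 67 days from 2018-01-18 (when the transaction closes) gives a deadline of 2018-03-26; 2018-03-24 is within that limit.
Step 2 — 18 and 38 days from 2018-04-08 (end of the 15-day objection period, which began when Form R-1 is filed on 2018-03-24) are 2018-04-26 and 2018-05-16 respectively; done 2018-05-15, which is between those dates.
Step 3 — 10 and 40 days from 2018-05-15 (when the investor circular is published) are 2018-05-25 and 2018-06-24 respectively; done 2018-06-09 — within the window.
Step 4 — 21 and 66 days from 2018-05-15 (when the investor circular is published) are 2018-06-05 and 2018-07-20 respectively; 2018-07-19 falls inside that range.
Step 5 — must wait 8 days from 2018-07-19 (when the auditor's consent is delivered), so not before 2018-07-27; acted on 2018-07-23, 4 days prematurely.

Step 5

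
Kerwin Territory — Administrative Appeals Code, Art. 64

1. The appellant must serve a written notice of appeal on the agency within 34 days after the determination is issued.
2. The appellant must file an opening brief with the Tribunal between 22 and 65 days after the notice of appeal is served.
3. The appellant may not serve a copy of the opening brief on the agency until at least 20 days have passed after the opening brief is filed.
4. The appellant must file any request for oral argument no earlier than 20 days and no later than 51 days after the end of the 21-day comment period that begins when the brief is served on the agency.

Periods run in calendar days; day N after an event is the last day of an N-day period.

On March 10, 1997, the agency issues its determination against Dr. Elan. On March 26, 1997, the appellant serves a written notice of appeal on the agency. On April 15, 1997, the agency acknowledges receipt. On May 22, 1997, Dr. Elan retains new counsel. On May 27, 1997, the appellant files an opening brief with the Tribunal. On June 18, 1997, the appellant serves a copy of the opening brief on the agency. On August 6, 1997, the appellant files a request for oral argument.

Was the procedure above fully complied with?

Yes

(1) due by March 10, 1997 + 34 days = April 13, 1997; done March 26, 1997 — timely.
(2) the permitted window runs from March 26, 1997 + 22 = April 17, 1997 to March 26, 1997 + 65 = May 30, 1997; done May 27, 1997, which is between those dates.
(3) permitted from May 27, 1997 + 20 days = June 16, 1997 onward; done June 18, 1997, after the minimum wait.
(4) the permitted window runs from July 9, 1997 + 20 = July 29, 1997 to July 9, 1997 + 51 = August 29, 1997; done August 6, 1997 — within the window.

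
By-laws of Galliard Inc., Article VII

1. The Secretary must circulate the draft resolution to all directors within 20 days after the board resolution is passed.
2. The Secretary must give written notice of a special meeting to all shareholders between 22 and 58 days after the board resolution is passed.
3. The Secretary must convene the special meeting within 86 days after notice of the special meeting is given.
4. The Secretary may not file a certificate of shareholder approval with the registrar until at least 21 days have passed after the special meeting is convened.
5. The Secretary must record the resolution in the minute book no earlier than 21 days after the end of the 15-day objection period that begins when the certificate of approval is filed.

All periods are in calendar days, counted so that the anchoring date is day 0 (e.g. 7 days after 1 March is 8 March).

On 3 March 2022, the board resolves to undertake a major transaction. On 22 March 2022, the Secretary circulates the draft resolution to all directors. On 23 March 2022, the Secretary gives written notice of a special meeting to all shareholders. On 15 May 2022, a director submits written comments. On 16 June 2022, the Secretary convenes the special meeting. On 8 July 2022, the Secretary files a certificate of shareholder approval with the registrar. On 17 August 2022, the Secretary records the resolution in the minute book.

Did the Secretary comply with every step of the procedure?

Step 1: 20 days after 3 March 2022 (when the board resolution is passed) is 23 March 2022; done 22 March 2022 — timely.
Step 2: the window is 22–58 days after 3 March 2022 (when the board resolution is passed), so 25 March 2022 through 30 April 2022; done 23 March 2022 — 2 days before the window opened.
Later steps need not be reached.

No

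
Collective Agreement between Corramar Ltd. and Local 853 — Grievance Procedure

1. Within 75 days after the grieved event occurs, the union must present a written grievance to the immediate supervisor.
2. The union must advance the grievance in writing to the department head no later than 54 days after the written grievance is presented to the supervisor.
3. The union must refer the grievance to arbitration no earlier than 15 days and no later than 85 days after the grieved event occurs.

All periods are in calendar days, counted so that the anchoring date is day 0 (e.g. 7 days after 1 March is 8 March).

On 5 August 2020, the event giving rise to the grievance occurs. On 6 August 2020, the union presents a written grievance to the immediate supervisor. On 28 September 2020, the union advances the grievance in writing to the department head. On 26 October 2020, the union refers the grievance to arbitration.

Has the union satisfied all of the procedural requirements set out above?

Step 1: 75 days after 5 August 2020 (when the grieved event occurs) is 19 October 2020; completed 6 August 2020, before the deadline.
Step 2: 54 days after 6 August 2020 (when the written grievance is presented to the supervisor) is 29 September 2020; completed 28 September 2020, before the deadline.
Step 3: the window is 15–85 days after 5 August 2020 (when the grieved event occurs), so 20 August 2020 through 29 October 2020; 26 October 2020 falls inside that range.

Yes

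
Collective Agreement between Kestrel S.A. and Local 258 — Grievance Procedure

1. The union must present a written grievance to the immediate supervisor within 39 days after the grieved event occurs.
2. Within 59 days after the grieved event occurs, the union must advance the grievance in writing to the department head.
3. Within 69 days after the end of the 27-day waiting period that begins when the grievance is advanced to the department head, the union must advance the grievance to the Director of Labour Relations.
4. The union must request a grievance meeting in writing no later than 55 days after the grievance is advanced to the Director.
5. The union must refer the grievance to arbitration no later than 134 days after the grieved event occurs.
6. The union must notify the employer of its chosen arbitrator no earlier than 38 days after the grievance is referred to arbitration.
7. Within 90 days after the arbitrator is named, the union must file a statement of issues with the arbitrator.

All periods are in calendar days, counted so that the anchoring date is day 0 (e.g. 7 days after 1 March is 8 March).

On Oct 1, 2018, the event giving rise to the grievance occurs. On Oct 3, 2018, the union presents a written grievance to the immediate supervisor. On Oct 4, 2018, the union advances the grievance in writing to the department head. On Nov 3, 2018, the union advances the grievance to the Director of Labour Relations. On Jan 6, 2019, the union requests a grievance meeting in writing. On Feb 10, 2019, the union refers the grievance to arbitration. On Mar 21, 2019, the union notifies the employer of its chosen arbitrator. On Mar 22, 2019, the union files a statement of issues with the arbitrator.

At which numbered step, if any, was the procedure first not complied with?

Step 1: 39 days after Oct 1, 2018 (when the grieved event occurs) is Nov 9, 2018; done Oct 3, 2018 — timely.
Step 2: 59 days after Oct 1, 2018 (when the grieved event occurs) is Nov 29, 2018; Oct 4, 2018 is within that limit.
Step 3: 69 days after Oct 31, 2018 (end of the 27-day waiting period, which began when the grievance is advanced to the department head on Oct 4, 2018) is Jan 8, 2019; completed Nov 3, 2018, before the deadline.
Step 4: 55 days after Nov 3, 2018 (when the grievance is advanced to the Director) is Dec 28, 2018; Jan 6, 2019 misses that deadline by 9 days.

Step 4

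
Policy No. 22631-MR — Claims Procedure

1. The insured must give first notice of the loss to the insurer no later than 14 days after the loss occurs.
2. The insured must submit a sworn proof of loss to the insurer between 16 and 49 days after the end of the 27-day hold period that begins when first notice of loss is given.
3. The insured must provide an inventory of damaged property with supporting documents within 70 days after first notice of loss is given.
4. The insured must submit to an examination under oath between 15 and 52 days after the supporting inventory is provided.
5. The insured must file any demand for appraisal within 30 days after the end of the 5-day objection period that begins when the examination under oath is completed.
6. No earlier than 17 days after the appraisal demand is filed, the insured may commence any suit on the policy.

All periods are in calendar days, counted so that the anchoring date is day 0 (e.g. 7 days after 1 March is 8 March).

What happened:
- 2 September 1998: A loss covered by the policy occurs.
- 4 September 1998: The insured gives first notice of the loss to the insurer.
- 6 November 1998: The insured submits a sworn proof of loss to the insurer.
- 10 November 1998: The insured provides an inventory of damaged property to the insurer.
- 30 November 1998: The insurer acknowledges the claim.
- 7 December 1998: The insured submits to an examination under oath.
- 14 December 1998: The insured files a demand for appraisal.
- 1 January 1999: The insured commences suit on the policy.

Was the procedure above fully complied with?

Step 1 — counting 14 days from 2 September 1998 (when the loss occurs) gives a deadline of 16 September 1998; done 4 September 1998 — timely.
Step 2 — 16 and 49 days from 1 October 1998 (end of the 27-day hold period, which began when first notice of loss is given on 4 September 1998) are 17 October 1998 and 19 November 1998 respectively; done 6 November 1998 — within the window.
Step 3 — counting 70 days from 4 September 1998 (when first notice of loss is given) gives a deadline of 13 November 1998; completed 10 November 1998, before the deadline.
Step 4 — 15 and 52 days from 10 November 1998 (when the supporting inventory is provided) are 25 November 1998 and 1 January 1999 respectively; 7 December 1998 falls inside that range.
Step 5 — counting 30 days from 12 December 1998 (end of the 5-day objection period, which began when the examination under oath is completed on 7 December 1998) gives a deadline of 11 January 1999; completed 14 December 1998, before the deadline.
Step 6 — must wait 17 days from 14 December 1998 (when the appraisal demand is filed), so not before 31 December 1998; done 1 January 1999, after the minimum wait.

Yes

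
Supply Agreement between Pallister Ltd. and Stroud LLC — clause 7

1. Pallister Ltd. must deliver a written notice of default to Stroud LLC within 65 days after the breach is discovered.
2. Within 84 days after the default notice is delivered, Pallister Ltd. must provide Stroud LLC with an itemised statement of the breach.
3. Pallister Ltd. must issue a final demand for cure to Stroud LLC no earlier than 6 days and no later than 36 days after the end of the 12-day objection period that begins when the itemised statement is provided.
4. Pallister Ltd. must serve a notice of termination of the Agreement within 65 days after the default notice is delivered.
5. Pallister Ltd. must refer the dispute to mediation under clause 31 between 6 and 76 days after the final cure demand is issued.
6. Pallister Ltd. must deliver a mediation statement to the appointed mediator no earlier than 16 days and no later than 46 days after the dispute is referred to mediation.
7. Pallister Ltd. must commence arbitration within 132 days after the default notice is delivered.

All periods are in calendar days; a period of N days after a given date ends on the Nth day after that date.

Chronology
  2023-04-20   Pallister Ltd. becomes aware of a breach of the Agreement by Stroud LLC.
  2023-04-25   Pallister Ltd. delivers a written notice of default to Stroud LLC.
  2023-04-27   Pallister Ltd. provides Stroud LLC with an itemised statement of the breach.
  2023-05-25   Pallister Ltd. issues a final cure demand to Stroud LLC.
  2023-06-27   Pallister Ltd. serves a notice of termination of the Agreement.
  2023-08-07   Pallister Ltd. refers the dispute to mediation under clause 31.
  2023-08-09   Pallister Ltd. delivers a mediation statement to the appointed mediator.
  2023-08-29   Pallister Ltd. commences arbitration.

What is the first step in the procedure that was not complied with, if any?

Step 6

Step 1: 65 days after 2023-04-20 (when the breach is discovered) is 2023-06-24; completed 2023-04-25, before the deadline.
Step 2: 84 days after 2023-04-25 (when the default notice is delivered) is 2023-07-18; done 2023-04-27 — timely.
Step 3: the window is 6–36 days after 2023-05-09 (end of the 12-day objection period, which began when the itemised statement is provided on 2023-04-27), so 2023-05-15 through 2023-06-14; 2023-05-25 falls inside that range.
Step 4: 65 days after 2023-04-25 (when the default notice is delivered) is 2023-06-29; done 2023-06-27 — timely.
Step 5: the window is 6–76 days after 2023-05-25 (when the final cure demand is issued), so 2023-05-31 through 2023-08-09; 2023-08-07 falls inside that range.
Step 6: the window is 16–46 days after 2023-08-07 (when the dispute is referred to mediation), so 2023-08-23 through 2023-09-22; done 2023-08-09 — 14 days before the window opened.
The procedure was therefore not followed at step 6.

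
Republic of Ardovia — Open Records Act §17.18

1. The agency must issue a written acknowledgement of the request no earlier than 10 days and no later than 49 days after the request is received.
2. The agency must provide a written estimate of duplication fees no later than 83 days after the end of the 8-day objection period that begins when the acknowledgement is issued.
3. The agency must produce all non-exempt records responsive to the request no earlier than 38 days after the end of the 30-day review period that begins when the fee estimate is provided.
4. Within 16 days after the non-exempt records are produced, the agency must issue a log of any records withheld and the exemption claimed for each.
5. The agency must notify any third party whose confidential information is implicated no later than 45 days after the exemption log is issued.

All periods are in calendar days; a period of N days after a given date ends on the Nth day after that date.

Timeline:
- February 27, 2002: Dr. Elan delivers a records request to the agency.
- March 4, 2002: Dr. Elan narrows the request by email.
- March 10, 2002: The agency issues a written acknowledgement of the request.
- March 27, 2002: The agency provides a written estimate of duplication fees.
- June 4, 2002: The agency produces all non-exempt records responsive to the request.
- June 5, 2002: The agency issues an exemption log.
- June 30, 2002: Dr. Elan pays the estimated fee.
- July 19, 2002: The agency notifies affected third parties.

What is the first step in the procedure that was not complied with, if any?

(1) the permitted window runs from February 27, 2002 + 10 = March 9, 2002 to February 27, 2002 + 49 = April 17, 2002; March 10, 2002 falls inside that range.
(2) due by March 18, 2002 + 83 days = June 9, 2002; done March 27, 2002 — timely.
(3) permitted from April 26, 2002 + 38 days = June 3, 2002 onward; done June 4, 2002 — permitted.
(4) due by June 4, 2002 + 16 days = June 20, 2002; June 5, 2002 is within that limit.
(5) due by June 5, 2002 + 45 days = July 20, 2002; July 19, 2002 is within that limit.

None — every step was satisfied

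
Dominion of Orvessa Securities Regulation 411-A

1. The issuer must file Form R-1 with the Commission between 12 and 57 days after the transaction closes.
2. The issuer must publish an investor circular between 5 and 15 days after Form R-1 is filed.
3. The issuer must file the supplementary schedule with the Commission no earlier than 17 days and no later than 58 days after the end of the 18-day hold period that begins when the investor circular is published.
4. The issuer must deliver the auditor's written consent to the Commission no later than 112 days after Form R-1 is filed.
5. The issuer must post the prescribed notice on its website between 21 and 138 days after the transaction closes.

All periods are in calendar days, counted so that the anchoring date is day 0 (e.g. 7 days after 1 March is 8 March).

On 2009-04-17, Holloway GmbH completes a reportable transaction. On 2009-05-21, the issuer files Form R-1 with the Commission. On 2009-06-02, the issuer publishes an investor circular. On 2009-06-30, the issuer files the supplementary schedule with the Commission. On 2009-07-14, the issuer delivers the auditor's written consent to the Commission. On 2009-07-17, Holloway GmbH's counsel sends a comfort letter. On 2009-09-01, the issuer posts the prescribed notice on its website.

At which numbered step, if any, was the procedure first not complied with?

Step 3

Step 1 — 12 and 57 days from 2009-04-17 (when the transaction closes) are 2009-04-29 and 2009-06-13 respectively; done 2009-05-21 — within the window.
Step 2 — 5 and 15 days from 2009-05-21 (when Form R-1 is filed) are 2009-05-26 and 2009-06-05 respectively; 2009-06-02 falls inside that range.
Step 3 — 17 and 58 days from 2009-06-20 (end of the 18-day hold period, which began when the investor circular is published on 2009-06-02) are 2009-07-07 and 2009-08-17 respectively; done 2009-06-30 — 7 days before the window opened.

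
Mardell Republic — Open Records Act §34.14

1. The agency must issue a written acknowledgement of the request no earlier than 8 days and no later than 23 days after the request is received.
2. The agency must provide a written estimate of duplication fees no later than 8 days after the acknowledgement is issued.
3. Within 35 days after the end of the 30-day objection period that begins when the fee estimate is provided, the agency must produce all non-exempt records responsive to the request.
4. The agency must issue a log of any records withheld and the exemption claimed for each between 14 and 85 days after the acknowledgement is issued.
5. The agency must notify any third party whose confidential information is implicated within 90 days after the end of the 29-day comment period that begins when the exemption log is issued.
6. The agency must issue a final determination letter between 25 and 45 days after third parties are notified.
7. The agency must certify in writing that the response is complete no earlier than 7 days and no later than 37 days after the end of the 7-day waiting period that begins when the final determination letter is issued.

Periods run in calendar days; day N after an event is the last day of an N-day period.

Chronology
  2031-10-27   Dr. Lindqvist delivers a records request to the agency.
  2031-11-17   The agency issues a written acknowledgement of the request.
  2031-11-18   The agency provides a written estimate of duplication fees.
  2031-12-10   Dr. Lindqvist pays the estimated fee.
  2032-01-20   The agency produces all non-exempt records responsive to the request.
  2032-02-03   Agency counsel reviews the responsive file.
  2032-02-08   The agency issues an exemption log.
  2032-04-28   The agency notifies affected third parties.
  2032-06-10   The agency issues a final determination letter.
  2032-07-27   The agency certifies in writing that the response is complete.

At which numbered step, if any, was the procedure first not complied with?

Step 1 — 8 and 23 days from 2031-10-27 (when the request is received) are 2031-11-04 and 2031-11-19 respectively; 2031-11-17 falls inside that range.
Step 2 — counting 8 days from 2031-11-17 (when the acknowledgement is issued) gives a deadline of 2031-11-25; done 2031-11-18 — timely.
Step 3 — counting 35 days from 2031-12-18 (end of the 30-day objection period, which began when the fee estimate is provided on 2031-11-18) gives a deadline of 2032-01-22; 2032-01-20 is within that limit.
Step 4 — 14 and 85 days from 2031-11-17 (when the acknowledgement is issued) are 2031-12-01 and 2032-02-10 respectively; 2032-02-08 falls inside that range.
Step 5 — counting 90 days from 2032-03-08 (end of the 29-day comment period, which began when the exemption log is issued on 2032-02-08) gives a deadline of 2032-06-06; done 2032-04-28 — timely.
Step 6 — 25 and 45 days from 2032-04-28 (when third parties are notified) are 2032-05-23 and 2032-06-12 respectively; done 2032-06-10, which is between those dates.
Step 7 — 7 and 37 days from 2032-06-17 (end of the 7-day waiting period, which began when the final determination letter is issued on 2032-06-10) are 2032-06-24 and 2032-07-24 respectively; done 2032-07-27 — 3 days after the window closed.

Step 7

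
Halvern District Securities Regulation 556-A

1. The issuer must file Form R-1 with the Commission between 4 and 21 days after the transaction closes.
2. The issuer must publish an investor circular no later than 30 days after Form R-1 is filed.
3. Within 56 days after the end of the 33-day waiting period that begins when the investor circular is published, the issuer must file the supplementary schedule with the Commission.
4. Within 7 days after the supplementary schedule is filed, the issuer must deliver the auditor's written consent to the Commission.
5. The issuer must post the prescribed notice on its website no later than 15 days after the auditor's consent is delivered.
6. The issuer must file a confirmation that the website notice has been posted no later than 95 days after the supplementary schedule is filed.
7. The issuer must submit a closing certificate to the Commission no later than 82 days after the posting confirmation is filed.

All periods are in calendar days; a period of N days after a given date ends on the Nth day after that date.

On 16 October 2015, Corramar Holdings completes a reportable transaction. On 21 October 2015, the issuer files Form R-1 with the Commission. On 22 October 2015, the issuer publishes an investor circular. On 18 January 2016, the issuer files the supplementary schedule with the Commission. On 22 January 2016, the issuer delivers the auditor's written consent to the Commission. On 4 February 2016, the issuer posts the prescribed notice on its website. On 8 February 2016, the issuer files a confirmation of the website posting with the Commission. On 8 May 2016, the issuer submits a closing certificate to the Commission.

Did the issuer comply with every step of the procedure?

No

Step 1 — 4 and 21 days from 16 October 2015 (when the transaction closes) are 20 October 2015 and 6 November 2015 respectively; done 21 October 2015 — within the window.
Step 2 — counting 30 days from 21 October 2015 (when Form R-1 is filed) gives a deadline of 20 November 2015; done 22 October 2015 — timely.
Step 3 — counting 56 days from 24 November 2015 (end of the 33-day waiting period, which began when the investor circular is published on 22 October 2015) gives a deadline of 19 January 2016; completed 18 January 2016, before the deadline.
Step 4 — counting 7 days from 18 January 2016 (when the supplementary schedule is filed) gives a deadline of 25 January 2016; done 22 January 2016 — timely.
Step 5 — counting 15 days from 22 January 2016 (when the auditor's consent is delivered) gives a deadline of 6 February 2016; completed 4 February 2016, before the deadline.
Step 6 — counting 95 days from 18 January 2016 (when the supplementary schedule is filed) gives a deadline of 22 April 2016; done 8 February 2016 — timely.
Step 7 — counting 82 days from 8 February 2016 (when the posting confirmation is filed) gives a deadline of 30 April 2016; not done until 8 May 2016, 8 days after the deadline.
The procedure was therefore not followed at step 7.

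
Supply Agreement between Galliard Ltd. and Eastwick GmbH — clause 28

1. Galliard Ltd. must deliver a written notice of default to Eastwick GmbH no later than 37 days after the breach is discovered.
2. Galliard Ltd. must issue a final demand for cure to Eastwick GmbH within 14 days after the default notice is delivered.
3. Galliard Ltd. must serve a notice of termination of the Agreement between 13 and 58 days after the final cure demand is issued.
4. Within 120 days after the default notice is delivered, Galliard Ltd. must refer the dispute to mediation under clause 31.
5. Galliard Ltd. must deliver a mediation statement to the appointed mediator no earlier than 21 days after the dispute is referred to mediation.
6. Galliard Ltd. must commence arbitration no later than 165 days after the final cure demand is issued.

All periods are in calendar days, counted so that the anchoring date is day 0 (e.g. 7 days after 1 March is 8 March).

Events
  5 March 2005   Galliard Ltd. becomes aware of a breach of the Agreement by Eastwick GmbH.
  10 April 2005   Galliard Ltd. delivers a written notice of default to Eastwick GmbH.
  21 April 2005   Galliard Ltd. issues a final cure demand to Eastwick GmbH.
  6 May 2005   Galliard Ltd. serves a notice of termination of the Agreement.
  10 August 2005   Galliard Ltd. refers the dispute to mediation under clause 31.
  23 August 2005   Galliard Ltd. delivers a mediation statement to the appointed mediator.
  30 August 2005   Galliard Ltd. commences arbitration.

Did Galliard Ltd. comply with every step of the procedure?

No

Step 1: 37 days after 5 March 2005 (when the breach is discovered) is 11 April 2005; done 10 April 2005 — timely.
Step 2: 14 days after 10 April 2005 (when the default notice is delivered) is 24 April 2005; done 21 April 2005 — timely.
Step 3: the window is 13–58 days after 21 April 2005 (when the final cure demand is issued), so 4 May 2005 through 18 June 2005; 6 May 2005 falls inside that range.
Step 4: 120 days after 10 April 2005 (when the default notice is delivered) is 8 August 2005; 10 August 2005 misses that deadline by 2 days.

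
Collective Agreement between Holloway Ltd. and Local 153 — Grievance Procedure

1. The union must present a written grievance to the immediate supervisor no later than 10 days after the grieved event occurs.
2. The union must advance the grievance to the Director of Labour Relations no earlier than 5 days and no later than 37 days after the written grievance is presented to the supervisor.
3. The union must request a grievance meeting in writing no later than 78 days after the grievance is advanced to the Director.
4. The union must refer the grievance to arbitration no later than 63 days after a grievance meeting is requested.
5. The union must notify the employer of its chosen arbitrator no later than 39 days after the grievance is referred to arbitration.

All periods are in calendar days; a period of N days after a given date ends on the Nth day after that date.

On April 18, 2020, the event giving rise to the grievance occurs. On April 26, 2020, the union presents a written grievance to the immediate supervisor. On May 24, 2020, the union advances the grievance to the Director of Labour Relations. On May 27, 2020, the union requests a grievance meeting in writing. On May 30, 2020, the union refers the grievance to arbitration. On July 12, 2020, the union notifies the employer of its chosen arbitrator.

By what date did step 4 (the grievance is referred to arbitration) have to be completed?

Step 4 runs from May 27, 2020, when a grievance meeting is requested. 63 days after May 27, 2020 is July 29, 2020.

July 29, 2020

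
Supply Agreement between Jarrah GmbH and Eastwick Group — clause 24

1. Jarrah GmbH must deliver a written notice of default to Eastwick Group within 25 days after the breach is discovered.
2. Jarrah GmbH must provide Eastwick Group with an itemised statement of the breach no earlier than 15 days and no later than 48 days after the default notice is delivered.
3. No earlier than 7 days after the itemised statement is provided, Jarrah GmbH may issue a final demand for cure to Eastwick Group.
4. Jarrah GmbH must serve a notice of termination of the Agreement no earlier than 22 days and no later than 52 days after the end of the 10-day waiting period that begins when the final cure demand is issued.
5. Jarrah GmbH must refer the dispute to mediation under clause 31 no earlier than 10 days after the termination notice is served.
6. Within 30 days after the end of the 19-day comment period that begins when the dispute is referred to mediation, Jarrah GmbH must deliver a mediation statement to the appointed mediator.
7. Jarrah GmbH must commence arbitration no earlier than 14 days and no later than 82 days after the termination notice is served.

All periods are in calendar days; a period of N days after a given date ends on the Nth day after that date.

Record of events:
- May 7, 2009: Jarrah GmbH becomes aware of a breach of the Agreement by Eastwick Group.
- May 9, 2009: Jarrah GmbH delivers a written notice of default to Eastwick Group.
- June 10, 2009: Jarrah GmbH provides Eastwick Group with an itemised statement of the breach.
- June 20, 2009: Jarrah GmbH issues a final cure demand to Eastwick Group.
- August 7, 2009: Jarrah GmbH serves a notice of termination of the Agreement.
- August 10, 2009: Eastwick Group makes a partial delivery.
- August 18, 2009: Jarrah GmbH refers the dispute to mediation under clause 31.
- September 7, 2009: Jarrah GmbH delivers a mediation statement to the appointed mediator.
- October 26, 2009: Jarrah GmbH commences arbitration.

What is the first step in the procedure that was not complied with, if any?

Step 1 — counting 25 days from May 7, 2009 (when the breach is discovered) gives a deadline of June 1, 2009; May 9, 2009 is within that limit.
Step 2 — 15 and 48 days from May 9, 2009 (when the default notice is delivered) are May 24, 2009 and June 26, 2009 respectively; June 10, 2009 falls inside that range.
Step 3 — must wait 7 days from June 10, 2009 (when the itemised statement is provided), so not before June 17, 2009; done June 20, 2009 — permitted.
Step 4 — 22 and 52 days from June 30, 2009 (end of the 10-day waiting period, which began when the final cure demand is issued on June 20, 2009) are July 22, 2009 and August 21, 2009 respectively; done August 7, 2009 — within the window.
Step 5 — must wait 10 days from August 7, 2009 (when the termination notice is served), so not before August 17, 2009; done August 18, 2009, after the minimum wait.
Step 6 — counting 30 days from September 6, 2009 (end of the 19-day comment period, which began when the dispute is referred to mediation on August 18, 2009) gives a deadline of October 6, 2009; done September 7, 2009 — timely.
Step 7 — 14 and 82 days from August 7, 2009 (when the termination notice is served) are August 21, 2009 and October 28, 2009 respectively; done October 26, 2009 — within the window.

None — every step was satisfied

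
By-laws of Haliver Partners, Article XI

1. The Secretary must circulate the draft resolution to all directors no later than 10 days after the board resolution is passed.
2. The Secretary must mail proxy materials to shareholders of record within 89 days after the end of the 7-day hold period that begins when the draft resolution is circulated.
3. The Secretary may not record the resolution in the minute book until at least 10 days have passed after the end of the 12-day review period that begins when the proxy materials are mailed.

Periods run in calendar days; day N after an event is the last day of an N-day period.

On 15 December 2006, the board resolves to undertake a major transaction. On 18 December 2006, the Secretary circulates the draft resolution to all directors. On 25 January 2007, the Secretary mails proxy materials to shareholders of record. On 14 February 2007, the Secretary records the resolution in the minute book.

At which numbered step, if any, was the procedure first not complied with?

Step 1: 10 days after 15 December 2006 (when the board resolution is passed) is 25 December 2006; completed 18 December 2006, before the deadline.
Step 2: 89 days after 25 December 2006 (end of the 7-day hold period, which began when the draft resolution is circulated on 18 December 2006) is 24 March 2007; completed 25 January 2007, before the deadline.
Step 3: the earliest permitted date is 10 days after 6 February 2007 (end of the 12-day review period, which began when the proxy materials are mailed on 25 January 2007), i.e. 16 February 2007; acted on 14 February 2007, 2 days prematurely.

Step 3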